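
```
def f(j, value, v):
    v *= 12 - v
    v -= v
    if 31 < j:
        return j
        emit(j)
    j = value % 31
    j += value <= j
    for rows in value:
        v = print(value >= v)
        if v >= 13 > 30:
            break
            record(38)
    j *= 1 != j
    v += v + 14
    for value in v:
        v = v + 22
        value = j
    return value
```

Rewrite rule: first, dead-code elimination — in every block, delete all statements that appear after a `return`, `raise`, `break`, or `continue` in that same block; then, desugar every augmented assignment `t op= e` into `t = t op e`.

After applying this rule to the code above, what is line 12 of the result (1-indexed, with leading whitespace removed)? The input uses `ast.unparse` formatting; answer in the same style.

Transformed code:
def f(j, value, v):
    v = v * (12 - v)
    v = v - v
    if 31 < j:
        return j
    j = value % 31
    j = j + (value <= j)
    for rows in value:
        v = print(value >= v)
        if v >= 13 > 30:
            break
    j = j * (1 != j)
    v = v + (v + 14)
    for value in v:
        v = v + 22
        value = j
    return value

j = j * (1 != j)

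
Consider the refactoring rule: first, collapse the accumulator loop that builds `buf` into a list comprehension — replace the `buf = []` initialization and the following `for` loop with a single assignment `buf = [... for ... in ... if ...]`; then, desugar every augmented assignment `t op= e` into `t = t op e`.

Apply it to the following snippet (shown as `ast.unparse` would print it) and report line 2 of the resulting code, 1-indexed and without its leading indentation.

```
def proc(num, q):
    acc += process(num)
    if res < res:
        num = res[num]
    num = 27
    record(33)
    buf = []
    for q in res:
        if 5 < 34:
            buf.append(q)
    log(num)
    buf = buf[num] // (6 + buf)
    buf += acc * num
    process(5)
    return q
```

Transformed code:
def proc(num, q):
    acc = acc + process(num)
    if res < res:
        num = res[num]
    num = 27
    record(33)
    buf = [q for q in res if 5 < 34]
    log(num)
    buf = buf[num] // (6 + buf)
    buf = buf + acc * num
    process(5)
    return q

acc = acc + process(num)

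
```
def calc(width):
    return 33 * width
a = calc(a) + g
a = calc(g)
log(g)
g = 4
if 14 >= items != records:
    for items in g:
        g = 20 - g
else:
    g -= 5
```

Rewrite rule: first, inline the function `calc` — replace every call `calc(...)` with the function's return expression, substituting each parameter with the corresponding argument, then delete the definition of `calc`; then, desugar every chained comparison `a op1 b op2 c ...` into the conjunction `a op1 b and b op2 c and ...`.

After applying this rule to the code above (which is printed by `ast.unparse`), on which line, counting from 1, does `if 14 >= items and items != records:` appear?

5

Transformed code:
a = 33 * a + g
a = 33 * g
log(g)
g = 4
if 14 >= items and items != records:
    for items in g:
        g = 20 - g
else:
    g -= 5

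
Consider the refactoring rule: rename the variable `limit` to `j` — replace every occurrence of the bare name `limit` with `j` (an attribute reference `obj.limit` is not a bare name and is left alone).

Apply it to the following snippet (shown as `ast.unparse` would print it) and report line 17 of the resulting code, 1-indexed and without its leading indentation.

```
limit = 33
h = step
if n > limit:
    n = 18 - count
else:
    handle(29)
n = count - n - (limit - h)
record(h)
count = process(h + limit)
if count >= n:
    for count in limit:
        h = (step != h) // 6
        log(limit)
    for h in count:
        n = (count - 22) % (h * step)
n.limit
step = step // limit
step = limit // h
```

step = step // j

Transformed code:
j = 33
h = step
if n > j:
    n = 18 - count
else:
    handle(29)
n = count - n - (j - h)
record(h)
count = process(h + j)
if count >= n:
    for count in j:
        h = (step != h) // 6
        log(j)
    for h in count:
        n = (count - 22) % (h * step)
n.limit
step = step // j
step = j // h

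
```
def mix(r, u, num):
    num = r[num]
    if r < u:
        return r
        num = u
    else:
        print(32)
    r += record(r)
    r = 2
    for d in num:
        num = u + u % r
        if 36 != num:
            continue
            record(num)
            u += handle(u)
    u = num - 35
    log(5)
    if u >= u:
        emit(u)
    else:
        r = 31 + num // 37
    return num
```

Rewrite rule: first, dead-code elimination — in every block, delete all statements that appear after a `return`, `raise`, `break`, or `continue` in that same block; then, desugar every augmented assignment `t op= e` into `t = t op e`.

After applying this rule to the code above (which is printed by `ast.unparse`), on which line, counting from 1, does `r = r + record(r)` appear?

Transformed code:
def mix(r, u, num):
    num = r[num]
    if r < u:
        return r
    else:
        print(32)
    r = r + record(r)
    r = 2
    for d in num:
        num = u + u % r
        if 36 != num:
            continue
    u = num - 35
    log(5)
    if u >= u:
        emit(u)
    else:
        r = 31 + num // 37
    return num

7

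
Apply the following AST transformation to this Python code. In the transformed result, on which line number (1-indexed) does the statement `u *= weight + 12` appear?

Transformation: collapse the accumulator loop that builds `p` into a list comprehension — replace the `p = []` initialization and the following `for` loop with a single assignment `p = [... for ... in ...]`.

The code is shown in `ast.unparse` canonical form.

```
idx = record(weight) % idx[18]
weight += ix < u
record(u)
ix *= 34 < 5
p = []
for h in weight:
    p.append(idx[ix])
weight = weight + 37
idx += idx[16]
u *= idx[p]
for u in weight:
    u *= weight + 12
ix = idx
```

Transformed code:
idx = record(weight) % idx[18]
weight += ix < u
record(u)
ix *= 34 < 5
p = [idx[ix] for h in weight]
weight = weight + 37
idx += idx[16]
u *= idx[p]
for u in weight:
    u *= weight + 12
ix = idx

10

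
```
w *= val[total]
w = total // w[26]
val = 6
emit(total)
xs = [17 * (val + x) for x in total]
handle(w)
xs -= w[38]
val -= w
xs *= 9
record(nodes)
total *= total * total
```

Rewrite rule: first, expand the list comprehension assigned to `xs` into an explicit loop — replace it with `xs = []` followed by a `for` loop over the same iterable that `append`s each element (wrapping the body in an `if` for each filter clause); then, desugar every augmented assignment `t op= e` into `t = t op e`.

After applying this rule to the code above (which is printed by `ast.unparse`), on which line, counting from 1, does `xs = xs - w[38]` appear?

Transformed code:
w = w * val[total]
w = total // w[26]
val = 6
emit(total)
xs = []
for x in total:
    xs.append(17 * (val + x))
handle(w)
xs = xs - w[38]
val = val - w
xs = xs * 9
record(nodes)
total = total * (total * total)

9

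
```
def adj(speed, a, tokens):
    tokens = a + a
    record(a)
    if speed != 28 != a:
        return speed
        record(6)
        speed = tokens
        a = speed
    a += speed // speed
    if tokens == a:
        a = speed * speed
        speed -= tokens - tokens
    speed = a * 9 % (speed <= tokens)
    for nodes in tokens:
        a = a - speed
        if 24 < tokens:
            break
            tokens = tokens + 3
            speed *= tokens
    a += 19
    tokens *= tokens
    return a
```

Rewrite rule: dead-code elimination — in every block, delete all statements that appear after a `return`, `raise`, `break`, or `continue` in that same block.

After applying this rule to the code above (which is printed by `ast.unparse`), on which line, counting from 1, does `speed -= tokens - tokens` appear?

Transformed code:
def adj(speed, a, tokens):
    tokens = a + a
    record(a)
    if speed != 28 != a:
        return speed
    a += speed // speed
    if tokens == a:
        a = speed * speed
        speed -= tokens - tokens
    speed = a * 9 % (speed <= tokens)
    for nodes in tokens:
        a = a - speed
        if 24 < tokens:
            break
    a += 19
    tokens *= tokens
    return a

9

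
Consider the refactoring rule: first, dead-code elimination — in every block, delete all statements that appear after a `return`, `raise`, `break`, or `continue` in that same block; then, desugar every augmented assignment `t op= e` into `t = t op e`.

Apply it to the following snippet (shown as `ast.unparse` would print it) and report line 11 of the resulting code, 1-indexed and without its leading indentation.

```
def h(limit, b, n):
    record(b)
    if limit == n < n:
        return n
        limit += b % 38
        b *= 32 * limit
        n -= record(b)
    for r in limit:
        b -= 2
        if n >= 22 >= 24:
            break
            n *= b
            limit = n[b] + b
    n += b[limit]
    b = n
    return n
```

return n

Transformed code:
def h(limit, b, n):
    record(b)
    if limit == n < n:
        return n
    for r in limit:
        b = b - 2
        if n >= 22 >= 24:
            break
    n = n + b[limit]
    b = n
    return n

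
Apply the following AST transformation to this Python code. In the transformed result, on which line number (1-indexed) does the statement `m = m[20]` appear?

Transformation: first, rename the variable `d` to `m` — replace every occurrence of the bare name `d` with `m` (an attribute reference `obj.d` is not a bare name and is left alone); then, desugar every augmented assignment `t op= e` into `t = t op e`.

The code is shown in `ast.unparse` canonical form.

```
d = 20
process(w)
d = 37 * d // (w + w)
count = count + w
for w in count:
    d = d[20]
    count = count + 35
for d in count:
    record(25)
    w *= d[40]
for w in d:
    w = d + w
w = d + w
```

6

Transformed code:
m = 20
process(w)
m = 37 * m // (w + w)
count = count + w
for w in count:
    m = m[20]
    count = count + 35
for m in count:
    record(25)
    w = w * m[40]
for w in m:
    w = m + w
w = m + w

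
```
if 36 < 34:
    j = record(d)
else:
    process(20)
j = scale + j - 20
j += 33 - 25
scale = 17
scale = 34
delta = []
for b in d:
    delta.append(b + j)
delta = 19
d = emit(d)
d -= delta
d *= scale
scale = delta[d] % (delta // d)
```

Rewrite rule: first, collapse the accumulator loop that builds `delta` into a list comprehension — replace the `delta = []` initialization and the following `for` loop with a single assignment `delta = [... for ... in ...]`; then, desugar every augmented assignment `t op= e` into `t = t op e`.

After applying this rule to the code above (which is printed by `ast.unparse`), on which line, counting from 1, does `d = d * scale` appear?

13

Transformed code:
if 36 < 34:
    j = record(d)
else:
    process(20)
j = scale + j - 20
j = j + (33 - 25)
scale = 17
scale = 34
delta = [b + j for b in d]
delta = 19
d = emit(d)
d = d - delta
d = d * scale
scale = delta[d] % (delta // d)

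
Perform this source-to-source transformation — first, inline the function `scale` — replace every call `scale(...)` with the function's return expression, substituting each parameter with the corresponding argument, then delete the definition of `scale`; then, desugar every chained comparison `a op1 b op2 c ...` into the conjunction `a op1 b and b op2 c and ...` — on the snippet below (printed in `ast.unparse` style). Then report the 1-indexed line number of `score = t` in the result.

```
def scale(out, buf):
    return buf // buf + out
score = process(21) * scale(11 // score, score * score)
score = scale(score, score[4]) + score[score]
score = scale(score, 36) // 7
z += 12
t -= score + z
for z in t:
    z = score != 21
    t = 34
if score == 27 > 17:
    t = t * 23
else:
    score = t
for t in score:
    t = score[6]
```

12

Transformed code:
score = process(21) * (score * score // (score * score) + 11 // score)
score = score[4] // score[4] + score + score[score]
score = (36 // 36 + score) // 7
z += 12
t -= score + z
for z in t:
    z = score != 21
    t = 34
if score == 27 and 27 > 17:
    t = t * 23
else:
    score = t
for t in score:
    t = score[6]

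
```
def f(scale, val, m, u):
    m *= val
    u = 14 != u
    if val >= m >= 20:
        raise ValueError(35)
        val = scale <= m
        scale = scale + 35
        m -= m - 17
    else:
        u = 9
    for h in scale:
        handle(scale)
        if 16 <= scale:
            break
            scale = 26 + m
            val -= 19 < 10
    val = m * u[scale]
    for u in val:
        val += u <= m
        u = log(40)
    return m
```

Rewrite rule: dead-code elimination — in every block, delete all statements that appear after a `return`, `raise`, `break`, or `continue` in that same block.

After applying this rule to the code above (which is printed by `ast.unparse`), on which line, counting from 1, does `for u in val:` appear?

Transformed code:
def f(scale, val, m, u):
    m *= val
    u = 14 != u
    if val >= m >= 20:
        raise ValueError(35)
    else:
        u = 9
    for h in scale:
        handle(scale)
        if 16 <= scale:
            break
    val = m * u[scale]
    for u in val:
        val += u <= m
        u = log(40)
    return m

13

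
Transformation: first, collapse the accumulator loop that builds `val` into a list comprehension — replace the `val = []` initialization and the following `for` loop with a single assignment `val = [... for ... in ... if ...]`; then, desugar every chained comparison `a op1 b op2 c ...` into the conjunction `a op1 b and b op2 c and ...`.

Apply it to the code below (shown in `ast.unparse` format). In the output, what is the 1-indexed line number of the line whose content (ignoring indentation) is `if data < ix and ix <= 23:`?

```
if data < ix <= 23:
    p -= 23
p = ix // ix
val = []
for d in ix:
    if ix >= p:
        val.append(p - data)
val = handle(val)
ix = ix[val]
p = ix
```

Transformed code:
if data < ix and ix <= 23:
    p -= 23
p = ix // ix
val = [p - data for d in ix if ix >= p]
val = handle(val)
ix = ix[val]
p = ix

1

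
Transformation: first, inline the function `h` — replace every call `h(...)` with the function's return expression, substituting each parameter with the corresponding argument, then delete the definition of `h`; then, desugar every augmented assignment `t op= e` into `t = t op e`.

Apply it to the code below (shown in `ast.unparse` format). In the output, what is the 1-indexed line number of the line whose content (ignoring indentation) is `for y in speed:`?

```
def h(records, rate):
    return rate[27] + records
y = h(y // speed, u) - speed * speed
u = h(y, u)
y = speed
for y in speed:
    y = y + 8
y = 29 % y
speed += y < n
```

Transformed code:
y = u[27] + y // speed - speed * speed
u = u[27] + y
y = speed
for y in speed:
    y = y + 8
y = 29 % y
speed = speed + (y < n)

4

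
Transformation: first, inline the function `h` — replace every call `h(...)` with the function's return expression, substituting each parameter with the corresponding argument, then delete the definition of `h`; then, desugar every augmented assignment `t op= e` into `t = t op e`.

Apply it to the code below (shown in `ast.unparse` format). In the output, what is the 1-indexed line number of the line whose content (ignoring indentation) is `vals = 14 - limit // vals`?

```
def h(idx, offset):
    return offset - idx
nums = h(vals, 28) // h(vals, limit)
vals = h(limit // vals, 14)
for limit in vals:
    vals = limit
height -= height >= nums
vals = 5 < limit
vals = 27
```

Transformed code:
nums = (28 - vals) // (limit - vals)
vals = 14 - limit // vals
for limit in vals:
    vals = limit
height = height - (height >= nums)
vals = 5 < limit
vals = 27

2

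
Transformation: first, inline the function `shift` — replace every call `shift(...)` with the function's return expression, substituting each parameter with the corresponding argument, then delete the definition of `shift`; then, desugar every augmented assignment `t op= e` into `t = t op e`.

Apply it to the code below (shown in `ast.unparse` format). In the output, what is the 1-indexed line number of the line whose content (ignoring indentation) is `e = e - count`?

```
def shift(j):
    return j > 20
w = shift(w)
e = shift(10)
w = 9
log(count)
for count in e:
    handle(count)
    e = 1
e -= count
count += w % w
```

Transformed code:
w = w > 20
e = 10 > 20
w = 9
log(count)
for count in e:
    handle(count)
    e = 1
e = e - count
count = count + w % w

8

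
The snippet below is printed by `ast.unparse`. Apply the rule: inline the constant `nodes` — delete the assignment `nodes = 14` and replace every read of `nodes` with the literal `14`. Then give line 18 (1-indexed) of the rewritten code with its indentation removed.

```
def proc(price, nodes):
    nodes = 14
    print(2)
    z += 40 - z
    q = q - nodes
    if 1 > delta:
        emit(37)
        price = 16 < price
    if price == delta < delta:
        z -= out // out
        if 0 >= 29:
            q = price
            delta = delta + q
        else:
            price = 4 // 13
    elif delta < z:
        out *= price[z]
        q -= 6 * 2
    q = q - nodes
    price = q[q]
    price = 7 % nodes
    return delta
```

Transformed code:
def proc(price, nodes):
    print(2)
    z += 40 - z
    q = q - 14
    if 1 > delta:
        emit(37)
        price = 16 < price
    if price == delta < delta:
        z -= out // out
        if 0 >= 29:
            q = price
            delta = delta + q
        else:
            price = 4 // 13
    elif delta < z:
        out *= price[z]
        q -= 6 * 2
    q = q - 14
    price = q[q]
    price = 7 % 14
    return delta

q = q - 14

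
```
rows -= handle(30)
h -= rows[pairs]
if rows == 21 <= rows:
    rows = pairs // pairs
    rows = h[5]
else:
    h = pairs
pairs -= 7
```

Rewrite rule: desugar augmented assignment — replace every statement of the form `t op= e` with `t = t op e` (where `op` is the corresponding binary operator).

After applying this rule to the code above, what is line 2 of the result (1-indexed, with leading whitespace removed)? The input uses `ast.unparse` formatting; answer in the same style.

h = h - rows[pairs]

Transformed code:
rows = rows - handle(30)
h = h - rows[pairs]
if rows == 21 <= rows:
    rows = pairs // pairs
    rows = h[5]
else:
    h = pairs
pairs = pairs - 7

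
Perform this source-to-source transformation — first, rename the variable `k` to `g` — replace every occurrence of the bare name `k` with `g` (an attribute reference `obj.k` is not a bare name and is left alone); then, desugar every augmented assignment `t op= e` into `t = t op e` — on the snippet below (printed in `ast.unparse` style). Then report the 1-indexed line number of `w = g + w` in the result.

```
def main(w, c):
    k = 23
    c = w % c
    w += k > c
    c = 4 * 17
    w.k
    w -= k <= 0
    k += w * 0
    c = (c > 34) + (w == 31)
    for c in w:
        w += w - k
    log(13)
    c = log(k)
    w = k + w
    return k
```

Transformed code:
def main(w, c):
    g = 23
    c = w % c
    w = w + (g > c)
    c = 4 * 17
    w.k
    w = w - (g <= 0)
    g = g + w * 0
    c = (c > 34) + (w == 31)
    for c in w:
        w = w + (w - g)
    log(13)
    c = log(g)
    w = g + w
    return g

14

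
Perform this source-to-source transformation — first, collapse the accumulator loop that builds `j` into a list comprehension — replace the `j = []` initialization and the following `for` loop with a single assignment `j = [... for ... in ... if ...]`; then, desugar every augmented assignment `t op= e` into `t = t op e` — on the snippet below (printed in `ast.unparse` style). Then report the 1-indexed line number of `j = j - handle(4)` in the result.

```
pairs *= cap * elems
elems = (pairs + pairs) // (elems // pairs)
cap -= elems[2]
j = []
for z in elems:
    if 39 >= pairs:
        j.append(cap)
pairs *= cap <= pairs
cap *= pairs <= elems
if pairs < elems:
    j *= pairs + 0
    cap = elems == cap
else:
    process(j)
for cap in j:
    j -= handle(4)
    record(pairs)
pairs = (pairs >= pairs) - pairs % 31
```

Transformed code:
pairs = pairs * (cap * elems)
elems = (pairs + pairs) // (elems // pairs)
cap = cap - elems[2]
j = [cap for z in elems if 39 >= pairs]
pairs = pairs * (cap <= pairs)
cap = cap * (pairs <= elems)
if pairs < elems:
    j = j * (pairs + 0)
    cap = elems == cap
else:
    process(j)
for cap in j:
    j = j - handle(4)
    record(pairs)
pairs = (pairs >= pairs) - pairs % 31

13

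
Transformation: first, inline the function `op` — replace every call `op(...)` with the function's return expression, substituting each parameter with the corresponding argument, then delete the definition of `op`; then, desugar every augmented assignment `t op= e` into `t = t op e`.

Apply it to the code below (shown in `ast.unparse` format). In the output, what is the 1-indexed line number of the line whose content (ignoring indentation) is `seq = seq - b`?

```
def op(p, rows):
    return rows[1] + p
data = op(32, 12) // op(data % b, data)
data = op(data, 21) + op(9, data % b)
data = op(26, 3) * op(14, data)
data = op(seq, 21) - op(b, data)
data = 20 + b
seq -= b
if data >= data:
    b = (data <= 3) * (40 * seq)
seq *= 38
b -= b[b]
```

6

Transformed code:
data = (12[1] + 32) // (data[1] + data % b)
data = 21[1] + data + ((data % b)[1] + 9)
data = (3[1] + 26) * (data[1] + 14)
data = 21[1] + seq - (data[1] + b)
data = 20 + b
seq = seq - b
if data >= data:
    b = (data <= 3) * (40 * seq)
seq = seq * 38
b = b - b[b]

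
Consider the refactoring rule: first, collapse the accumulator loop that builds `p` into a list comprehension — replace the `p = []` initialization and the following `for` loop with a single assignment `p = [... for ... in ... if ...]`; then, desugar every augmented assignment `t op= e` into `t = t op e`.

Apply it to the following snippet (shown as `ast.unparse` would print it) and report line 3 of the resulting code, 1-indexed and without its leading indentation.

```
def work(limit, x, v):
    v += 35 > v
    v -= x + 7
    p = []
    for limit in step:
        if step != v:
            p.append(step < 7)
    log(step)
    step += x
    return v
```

Transformed code:
def work(limit, x, v):
    v = v + (35 > v)
    v = v - (x + 7)
    p = [step < 7 for limit in step if step != v]
    log(step)
    step = step + x
    return v

v = v - (x + 7)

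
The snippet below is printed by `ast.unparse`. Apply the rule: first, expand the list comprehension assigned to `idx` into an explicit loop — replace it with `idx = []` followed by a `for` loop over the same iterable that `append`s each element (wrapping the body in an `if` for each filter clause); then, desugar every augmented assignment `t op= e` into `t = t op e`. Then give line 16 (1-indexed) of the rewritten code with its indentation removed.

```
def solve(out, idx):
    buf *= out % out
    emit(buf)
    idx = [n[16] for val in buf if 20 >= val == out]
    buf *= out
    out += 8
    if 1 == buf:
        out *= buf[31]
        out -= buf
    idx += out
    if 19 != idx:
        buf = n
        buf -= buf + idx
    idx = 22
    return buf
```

Transformed code:
def solve(out, idx):
    buf = buf * (out % out)
    emit(buf)
    idx = []
    for val in buf:
        if 20 >= val == out:
            idx.append(n[16])
    buf = buf * out
    out = out + 8
    if 1 == buf:
        out = out * buf[31]
        out = out - buf
    idx = idx + out
    if 19 != idx:
        buf = n
        buf = buf - (buf + idx)
    idx = 22
    return buf

buf = buf - (buf + idx)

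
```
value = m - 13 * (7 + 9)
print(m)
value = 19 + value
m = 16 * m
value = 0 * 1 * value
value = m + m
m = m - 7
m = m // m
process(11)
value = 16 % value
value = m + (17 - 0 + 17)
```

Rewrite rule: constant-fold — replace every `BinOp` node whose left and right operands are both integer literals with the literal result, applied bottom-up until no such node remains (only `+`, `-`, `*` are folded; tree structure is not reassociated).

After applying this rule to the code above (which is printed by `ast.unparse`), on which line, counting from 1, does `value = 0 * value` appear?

5

Transformed code:
value = m - 208
print(m)
value = 19 + value
m = 16 * m
value = 0 * value
value = m + m
m = m - 7
m = m // m
process(11)
value = 16 % value
value = m + 34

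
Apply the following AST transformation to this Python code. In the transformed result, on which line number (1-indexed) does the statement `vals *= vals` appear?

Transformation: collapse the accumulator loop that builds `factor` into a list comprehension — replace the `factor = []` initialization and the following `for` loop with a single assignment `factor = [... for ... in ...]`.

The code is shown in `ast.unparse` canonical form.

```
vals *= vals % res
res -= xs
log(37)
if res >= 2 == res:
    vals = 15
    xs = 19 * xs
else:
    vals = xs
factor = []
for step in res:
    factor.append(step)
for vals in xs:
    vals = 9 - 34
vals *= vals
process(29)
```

Transformed code:
vals *= vals % res
res -= xs
log(37)
if res >= 2 == res:
    vals = 15
    xs = 19 * xs
else:
    vals = xs
factor = [step for step in res]
for vals in xs:
    vals = 9 - 34
vals *= vals
process(29)

12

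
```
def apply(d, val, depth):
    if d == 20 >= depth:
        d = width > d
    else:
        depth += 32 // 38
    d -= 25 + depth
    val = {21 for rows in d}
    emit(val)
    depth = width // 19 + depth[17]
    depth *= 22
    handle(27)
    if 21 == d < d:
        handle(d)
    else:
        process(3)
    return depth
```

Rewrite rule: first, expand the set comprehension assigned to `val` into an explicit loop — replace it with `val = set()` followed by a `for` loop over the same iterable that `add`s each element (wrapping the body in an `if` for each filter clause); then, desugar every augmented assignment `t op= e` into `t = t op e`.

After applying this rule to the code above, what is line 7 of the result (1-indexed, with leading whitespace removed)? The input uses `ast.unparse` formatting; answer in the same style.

val = set()

Transformed code:
def apply(d, val, depth):
    if d == 20 >= depth:
        d = width > d
    else:
        depth = depth + 32 // 38
    d = d - (25 + depth)
    val = set()
    for rows in d:
        val.add(21)
    emit(val)
    depth = width // 19 + depth[17]
    depth = depth * 22
    handle(27)
    if 21 == d < d:
        handle(d)
    else:
        process(3)
    return depth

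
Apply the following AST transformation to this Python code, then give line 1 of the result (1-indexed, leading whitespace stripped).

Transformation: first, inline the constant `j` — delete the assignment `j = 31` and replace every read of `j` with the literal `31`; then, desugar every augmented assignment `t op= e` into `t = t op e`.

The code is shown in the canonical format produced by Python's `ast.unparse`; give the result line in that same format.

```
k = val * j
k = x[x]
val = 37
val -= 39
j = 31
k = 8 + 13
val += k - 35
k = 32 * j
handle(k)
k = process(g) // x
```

k = val * 31

Transformed code:
k = val * 31
k = x[x]
val = 37
val = val - 39
k = 8 + 13
val = val + (k - 35)
k = 32 * 31
handle(k)
k = process(g) // x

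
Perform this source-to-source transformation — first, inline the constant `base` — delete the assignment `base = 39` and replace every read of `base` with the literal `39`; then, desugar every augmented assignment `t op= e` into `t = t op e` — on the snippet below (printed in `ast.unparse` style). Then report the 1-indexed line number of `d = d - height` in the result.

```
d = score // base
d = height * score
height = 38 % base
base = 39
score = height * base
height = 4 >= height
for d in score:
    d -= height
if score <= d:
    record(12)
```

Transformed code:
d = score // 39
d = height * score
height = 38 % 39
score = height * 39
height = 4 >= height
for d in score:
    d = d - height
if score <= d:
    record(12)

7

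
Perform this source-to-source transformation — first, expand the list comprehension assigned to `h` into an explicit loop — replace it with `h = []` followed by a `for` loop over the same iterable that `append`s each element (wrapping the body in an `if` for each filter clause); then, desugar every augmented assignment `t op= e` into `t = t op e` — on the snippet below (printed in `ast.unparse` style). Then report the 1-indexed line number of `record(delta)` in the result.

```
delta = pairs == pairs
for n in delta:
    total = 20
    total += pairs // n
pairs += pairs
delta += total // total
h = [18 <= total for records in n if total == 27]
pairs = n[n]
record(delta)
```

Transformed code:
delta = pairs == pairs
for n in delta:
    total = 20
    total = total + pairs // n
pairs = pairs + pairs
delta = delta + total // total
h = []
for records in n:
    if total == 27:
        h.append(18 <= total)
pairs = n[n]
record(delta)

12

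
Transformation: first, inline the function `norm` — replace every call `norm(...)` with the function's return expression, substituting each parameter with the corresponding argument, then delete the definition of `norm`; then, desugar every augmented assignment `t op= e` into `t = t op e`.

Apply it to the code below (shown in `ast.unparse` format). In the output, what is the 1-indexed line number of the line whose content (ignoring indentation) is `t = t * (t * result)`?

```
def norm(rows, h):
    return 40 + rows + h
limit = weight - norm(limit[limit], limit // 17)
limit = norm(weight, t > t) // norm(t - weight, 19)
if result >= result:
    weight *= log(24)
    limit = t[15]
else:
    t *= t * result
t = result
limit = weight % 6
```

Transformed code:
limit = weight - (40 + limit[limit] + limit // 17)
limit = (40 + weight + (t > t)) // (40 + (t - weight) + 19)
if result >= result:
    weight = weight * log(24)
    limit = t[15]
else:
    t = t * (t * result)
t = result
limit = weight % 6

7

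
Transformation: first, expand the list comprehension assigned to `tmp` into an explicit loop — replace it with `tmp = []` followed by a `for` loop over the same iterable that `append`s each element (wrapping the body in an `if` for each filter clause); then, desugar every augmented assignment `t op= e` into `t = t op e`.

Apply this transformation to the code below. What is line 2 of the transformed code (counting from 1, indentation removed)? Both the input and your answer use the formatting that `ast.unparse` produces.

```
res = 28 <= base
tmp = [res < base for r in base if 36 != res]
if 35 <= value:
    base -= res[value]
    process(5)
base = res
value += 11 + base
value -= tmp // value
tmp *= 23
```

Transformed code:
res = 28 <= base
tmp = []
for r in base:
    if 36 != res:
        tmp.append(res < base)
if 35 <= value:
    base = base - res[value]
    process(5)
base = res
value = value + (11 + base)
value = value - tmp // value
tmp = tmp * 23

tmp = []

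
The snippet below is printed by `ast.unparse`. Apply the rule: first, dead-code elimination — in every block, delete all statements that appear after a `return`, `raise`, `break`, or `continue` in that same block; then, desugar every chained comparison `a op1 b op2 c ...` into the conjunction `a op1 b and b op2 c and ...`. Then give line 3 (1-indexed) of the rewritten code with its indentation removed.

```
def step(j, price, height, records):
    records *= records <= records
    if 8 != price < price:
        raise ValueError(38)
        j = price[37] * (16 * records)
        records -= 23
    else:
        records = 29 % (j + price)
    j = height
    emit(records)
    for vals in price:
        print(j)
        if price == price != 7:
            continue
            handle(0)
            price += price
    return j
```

Transformed code:
def step(j, price, height, records):
    records *= records <= records
    if 8 != price and price < price:
        raise ValueError(38)
    else:
        records = 29 % (j + price)
    j = height
    emit(records)
    for vals in price:
        print(j)
        if price == price and price != 7:
            continue
    return j

if 8 != price and price < price:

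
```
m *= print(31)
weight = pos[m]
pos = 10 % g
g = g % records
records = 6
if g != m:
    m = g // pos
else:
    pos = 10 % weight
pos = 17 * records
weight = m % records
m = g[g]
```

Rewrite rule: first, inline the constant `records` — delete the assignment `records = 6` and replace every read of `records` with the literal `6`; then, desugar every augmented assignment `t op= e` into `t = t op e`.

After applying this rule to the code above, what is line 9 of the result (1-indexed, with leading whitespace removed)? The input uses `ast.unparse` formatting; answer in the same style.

Transformed code:
m = m * print(31)
weight = pos[m]
pos = 10 % g
g = g % 6
if g != m:
    m = g // pos
else:
    pos = 10 % weight
pos = 17 * 6
weight = m % 6
m = g[g]

pos = 17 * 6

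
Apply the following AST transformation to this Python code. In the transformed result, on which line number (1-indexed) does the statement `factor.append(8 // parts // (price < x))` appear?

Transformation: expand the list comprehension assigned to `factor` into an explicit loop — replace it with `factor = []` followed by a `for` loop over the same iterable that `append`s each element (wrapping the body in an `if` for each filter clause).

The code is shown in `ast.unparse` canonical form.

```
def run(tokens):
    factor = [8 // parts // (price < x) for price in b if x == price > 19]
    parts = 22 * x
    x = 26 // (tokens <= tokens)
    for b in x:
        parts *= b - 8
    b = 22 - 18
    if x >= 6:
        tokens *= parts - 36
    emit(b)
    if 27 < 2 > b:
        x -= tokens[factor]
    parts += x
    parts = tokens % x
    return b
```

Transformed code:
def run(tokens):
    factor = []
    for price in b:
        if x == price > 19:
            factor.append(8 // parts // (price < x))
    parts = 22 * x
    x = 26 // (tokens <= tokens)
    for b in x:
        parts *= b - 8
    b = 22 - 18
    if x >= 6:
        tokens *= parts - 36
    emit(b)
    if 27 < 2 > b:
        x -= tokens[factor]
    parts += x
    parts = tokens % x
    return b

5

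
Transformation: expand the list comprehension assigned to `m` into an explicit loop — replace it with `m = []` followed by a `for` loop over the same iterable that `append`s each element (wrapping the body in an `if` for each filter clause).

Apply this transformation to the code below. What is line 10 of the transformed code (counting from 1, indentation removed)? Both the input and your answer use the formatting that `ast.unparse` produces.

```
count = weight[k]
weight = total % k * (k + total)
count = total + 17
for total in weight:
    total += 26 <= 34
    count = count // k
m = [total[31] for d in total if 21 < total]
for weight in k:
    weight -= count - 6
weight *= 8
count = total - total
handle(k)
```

Transformed code:
count = weight[k]
weight = total % k * (k + total)
count = total + 17
for total in weight:
    total += 26 <= 34
    count = count // k
m = []
for d in total:
    if 21 < total:
        m.append(total[31])
for weight in k:
    weight -= count - 6
weight *= 8
count = total - total
handle(k)

m.append(total[31])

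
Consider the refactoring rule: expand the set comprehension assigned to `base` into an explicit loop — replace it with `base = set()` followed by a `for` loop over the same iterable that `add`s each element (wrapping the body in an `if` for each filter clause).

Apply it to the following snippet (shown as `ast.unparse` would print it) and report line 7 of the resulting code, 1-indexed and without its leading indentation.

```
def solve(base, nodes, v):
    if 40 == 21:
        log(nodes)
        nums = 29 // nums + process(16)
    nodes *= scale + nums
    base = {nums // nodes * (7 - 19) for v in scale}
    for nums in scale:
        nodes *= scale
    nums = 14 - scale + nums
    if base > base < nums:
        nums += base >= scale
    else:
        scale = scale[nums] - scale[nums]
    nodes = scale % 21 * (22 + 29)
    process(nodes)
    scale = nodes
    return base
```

Transformed code:
def solve(base, nodes, v):
    if 40 == 21:
        log(nodes)
        nums = 29 // nums + process(16)
    nodes *= scale + nums
    base = set()
    for v in scale:
        base.add(nums // nodes * (7 - 19))
    for nums in scale:
        nodes *= scale
    nums = 14 - scale + nums
    if base > base < nums:
        nums += base >= scale
    else:
        scale = scale[nums] - scale[nums]
    nodes = scale % 21 * (22 + 29)
    process(nodes)
    scale = nodes
    return base

for v in scale:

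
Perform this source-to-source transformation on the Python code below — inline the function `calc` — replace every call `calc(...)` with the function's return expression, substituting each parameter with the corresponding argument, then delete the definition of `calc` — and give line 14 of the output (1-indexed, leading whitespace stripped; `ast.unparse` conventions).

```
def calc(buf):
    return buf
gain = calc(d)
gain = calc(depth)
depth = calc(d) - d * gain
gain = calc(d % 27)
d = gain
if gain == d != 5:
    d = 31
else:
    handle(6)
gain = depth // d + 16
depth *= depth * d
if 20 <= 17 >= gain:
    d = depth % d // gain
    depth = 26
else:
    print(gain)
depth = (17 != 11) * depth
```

Transformed code:
gain = d
gain = depth
depth = d - d * gain
gain = d % 27
d = gain
if gain == d != 5:
    d = 31
else:
    handle(6)
gain = depth // d + 16
depth *= depth * d
if 20 <= 17 >= gain:
    d = depth % d // gain
    depth = 26
else:
    print(gain)
depth = (17 != 11) * depth

depth = 26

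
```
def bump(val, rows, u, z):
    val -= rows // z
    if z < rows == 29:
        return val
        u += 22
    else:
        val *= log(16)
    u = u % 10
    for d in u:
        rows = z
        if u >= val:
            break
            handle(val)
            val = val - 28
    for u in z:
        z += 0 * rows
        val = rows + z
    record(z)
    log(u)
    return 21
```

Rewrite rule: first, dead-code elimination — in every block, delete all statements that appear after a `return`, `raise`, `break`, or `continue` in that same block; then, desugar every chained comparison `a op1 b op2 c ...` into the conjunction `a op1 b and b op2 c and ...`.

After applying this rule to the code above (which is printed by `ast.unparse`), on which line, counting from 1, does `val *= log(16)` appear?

Transformed code:
def bump(val, rows, u, z):
    val -= rows // z
    if z < rows and rows == 29:
        return val
    else:
        val *= log(16)
    u = u % 10
    for d in u:
        rows = z
        if u >= val:
            break
    for u in z:
        z += 0 * rows
        val = rows + z
    record(z)
    log(u)
    return 21

6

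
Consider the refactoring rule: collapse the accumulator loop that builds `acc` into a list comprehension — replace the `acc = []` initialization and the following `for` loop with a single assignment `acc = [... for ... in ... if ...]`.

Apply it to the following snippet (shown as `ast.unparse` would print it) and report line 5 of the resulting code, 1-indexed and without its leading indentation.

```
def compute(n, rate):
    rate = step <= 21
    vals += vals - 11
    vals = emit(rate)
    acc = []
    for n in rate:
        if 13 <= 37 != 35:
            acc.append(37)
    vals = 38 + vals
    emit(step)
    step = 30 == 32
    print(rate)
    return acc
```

Transformed code:
def compute(n, rate):
    rate = step <= 21
    vals += vals - 11
    vals = emit(rate)
    acc = [37 for n in rate if 13 <= 37 != 35]
    vals = 38 + vals
    emit(step)
    step = 30 == 32
    print(rate)
    return acc

acc = [37 for n in rate if 13 <= 37 != 35]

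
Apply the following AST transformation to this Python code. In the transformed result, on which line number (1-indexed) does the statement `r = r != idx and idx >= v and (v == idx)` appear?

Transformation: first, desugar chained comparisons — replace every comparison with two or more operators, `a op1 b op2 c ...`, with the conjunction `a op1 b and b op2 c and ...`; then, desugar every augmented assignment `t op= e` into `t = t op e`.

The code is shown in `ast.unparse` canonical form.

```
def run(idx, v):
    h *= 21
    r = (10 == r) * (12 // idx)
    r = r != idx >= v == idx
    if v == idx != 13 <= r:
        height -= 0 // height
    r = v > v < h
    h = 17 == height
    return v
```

Transformed code:
def run(idx, v):
    h = h * 21
    r = (10 == r) * (12 // idx)
    r = r != idx and idx >= v and (v == idx)
    if v == idx and idx != 13 and (13 <= r):
        height = height - 0 // height
    r = v > v and v < h
    h = 17 == height
    return v

4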